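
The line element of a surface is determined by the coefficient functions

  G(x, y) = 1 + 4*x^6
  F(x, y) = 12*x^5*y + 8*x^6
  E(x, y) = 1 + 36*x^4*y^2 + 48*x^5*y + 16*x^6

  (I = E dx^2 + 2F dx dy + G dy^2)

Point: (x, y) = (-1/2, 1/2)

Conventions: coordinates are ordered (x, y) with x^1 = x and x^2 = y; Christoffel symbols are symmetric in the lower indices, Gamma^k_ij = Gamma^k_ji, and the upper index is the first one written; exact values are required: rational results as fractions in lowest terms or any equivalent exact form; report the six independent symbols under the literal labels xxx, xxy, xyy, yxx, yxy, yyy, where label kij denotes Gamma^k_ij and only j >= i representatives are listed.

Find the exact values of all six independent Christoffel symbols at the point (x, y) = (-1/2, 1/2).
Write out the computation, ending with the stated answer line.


E = 17/16, F = -1/16, G = 17/16 at the point
E_x = 0, E_y = 3/4, F_x = 3/8, F_y = -3/8, G_x = -3/4, G_y = 0
EG - F^2 = 9/8;  g^inv = (8/9) * [[17/16, 1/16], [1/16, 17/16]]
first-kind symbols [ij,l] = (1/2)(d_i g_jl + d_j g_il - d_l g_ij): [xx,x] = E_x/2 = 0, [xx,y] = F_x - E_y/2 = 0, [xy,x] = E_y/2 = 3/8, [xy,y] = G_x/2 = -3/8, [yy,x] = F_y - G_x/2 = 0, [yy,y] = G_y/2 = 0
Gamma^x_ij = (G*[ij,x] - F*[ij,y])/(EG - F^2), Gamma^y_ij = (E*[ij,y] - F*[ij,x])/(EG - F^2)

Answer: Gamma_xxx = 0, Gamma_xxy = 1/3, Gamma_xyy = 0, Gamma_yxx = 0, Gamma_yxy = -1/3, Gamma_yyy = 0


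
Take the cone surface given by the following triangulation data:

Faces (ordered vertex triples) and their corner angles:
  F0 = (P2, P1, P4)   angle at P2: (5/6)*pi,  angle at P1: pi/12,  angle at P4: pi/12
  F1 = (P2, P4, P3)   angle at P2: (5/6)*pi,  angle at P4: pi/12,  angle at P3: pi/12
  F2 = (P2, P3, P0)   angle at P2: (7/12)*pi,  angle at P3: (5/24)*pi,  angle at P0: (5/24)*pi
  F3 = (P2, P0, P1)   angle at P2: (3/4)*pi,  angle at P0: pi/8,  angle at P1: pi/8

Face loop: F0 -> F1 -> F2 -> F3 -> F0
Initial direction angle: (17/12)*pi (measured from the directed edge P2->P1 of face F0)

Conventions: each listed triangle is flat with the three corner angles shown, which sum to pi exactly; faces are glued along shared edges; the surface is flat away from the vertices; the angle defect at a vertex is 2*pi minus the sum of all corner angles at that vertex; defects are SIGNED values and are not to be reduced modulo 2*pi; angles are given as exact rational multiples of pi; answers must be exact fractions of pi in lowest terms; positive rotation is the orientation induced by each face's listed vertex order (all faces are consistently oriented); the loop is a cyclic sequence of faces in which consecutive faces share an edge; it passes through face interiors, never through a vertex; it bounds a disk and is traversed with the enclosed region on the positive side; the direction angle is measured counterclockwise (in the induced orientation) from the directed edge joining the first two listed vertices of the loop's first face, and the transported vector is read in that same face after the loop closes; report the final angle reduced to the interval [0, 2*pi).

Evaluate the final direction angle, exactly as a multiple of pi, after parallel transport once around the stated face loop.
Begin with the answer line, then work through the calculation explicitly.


Answer: final direction angle = (5/12)*pi

enclosed vertex P2: corner angles sum to 3*pi, defect = 2*pi - 3*pi = -pi
adding the enclosed defects to the starting angle (mod 2*pi, induced orientation) gives the holonomy
final angle = (17/12)*pi - pi = (5/12)*pi (mod 2*pi)


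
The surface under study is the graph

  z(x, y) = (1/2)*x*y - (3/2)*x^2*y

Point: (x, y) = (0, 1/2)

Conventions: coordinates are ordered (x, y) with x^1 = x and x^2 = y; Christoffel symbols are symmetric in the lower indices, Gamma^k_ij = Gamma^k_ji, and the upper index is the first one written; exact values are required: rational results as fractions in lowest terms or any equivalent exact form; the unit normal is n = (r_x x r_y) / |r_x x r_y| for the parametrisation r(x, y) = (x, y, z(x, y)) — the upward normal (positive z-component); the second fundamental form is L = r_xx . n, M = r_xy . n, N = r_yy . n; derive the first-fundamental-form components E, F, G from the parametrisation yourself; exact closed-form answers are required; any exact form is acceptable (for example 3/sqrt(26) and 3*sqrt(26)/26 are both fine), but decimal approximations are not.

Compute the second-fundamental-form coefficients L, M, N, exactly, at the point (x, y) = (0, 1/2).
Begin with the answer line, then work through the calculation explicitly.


Answer: L = -6*sqrt(17)/17, M = 2*sqrt(17)/17, N = 0

z_x = 1/4, z_y = 0, z_xx = -3/2, z_xy = 1/2, z_yy = 0
E = 17/16, F = 0, G = 1; answer radicand W^2 = 17/16
unnormalised second-form numerators: l = -3/2, m = 1/2, n = 0; L = l/sqrt(17/16), and similarly M = m/sqrt(W^2), N = n/sqrt(W^2)


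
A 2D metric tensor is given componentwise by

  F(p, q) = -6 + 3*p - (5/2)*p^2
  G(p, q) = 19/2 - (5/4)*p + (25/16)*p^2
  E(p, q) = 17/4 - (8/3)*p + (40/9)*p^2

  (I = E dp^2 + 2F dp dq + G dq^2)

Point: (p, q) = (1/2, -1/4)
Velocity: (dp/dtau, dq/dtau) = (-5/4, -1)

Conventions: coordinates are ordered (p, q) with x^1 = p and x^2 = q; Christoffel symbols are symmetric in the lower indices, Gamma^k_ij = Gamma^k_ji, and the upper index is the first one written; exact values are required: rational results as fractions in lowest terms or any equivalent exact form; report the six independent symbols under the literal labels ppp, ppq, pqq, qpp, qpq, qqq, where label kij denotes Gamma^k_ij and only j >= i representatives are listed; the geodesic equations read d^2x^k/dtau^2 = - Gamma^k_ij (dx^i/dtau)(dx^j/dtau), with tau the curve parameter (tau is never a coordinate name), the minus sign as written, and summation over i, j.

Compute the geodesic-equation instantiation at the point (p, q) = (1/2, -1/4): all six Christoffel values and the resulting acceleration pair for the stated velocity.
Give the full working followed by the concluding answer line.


E = 145/36, F = -41/8, G = 593/64 at the point
E_p = 16/9, E_q = 0, F_p = 1/2, F_q = 0, G_p = 5/16, G_q = 0
EG - F^2 = 25469/2304;  g^inv = (2304/25469) * [[593/64, 41/8], [41/8, 145/36]]
first-kind symbols [ij,l] = (1/2)(d_i g_jl + d_j g_il - d_l g_ij): [pp,p] = E_p/2 = 8/9, [pp,q] = F_p - E_q/2 = 1/2, [pq,p] = E_q/2 = 0, [pq,q] = G_p/2 = 5/32, [qq,p] = F_q - G_p/2 = -5/32, [qq,q] = G_q/2 = 0
Gamma^p_ij = (G*[ij,p] - F*[ij,q])/(EG - F^2), Gamma^q_ij = (E*[ij,q] - F*[ij,p])/(EG - F^2)
Gamma_ppp = 24880/25469, Gamma_ppq = 1845/25469, Gamma_pqq = -26685/203752, Gamma_qpp = 15136/25469, Gamma_qpq = 1450/25469, Gamma_qqq = -1845/25469
d^2p/dtau^2 = -(Gamma_ppp*(-5/4)^2 + 2*Gamma_ppq*(-5/4)*(-1) + Gamma_pqq*(-1)^2) = -321215/203752
d^2q/dtau^2 = -(Gamma_qpp*(-5/4)^2 + 2*Gamma_qpq*(-5/4)*(-1) + Gamma_qqq*(-1)^2) = -25430/25469

Answer: Gamma_ppp = 24880/25469, Gamma_ppq = 1845/25469, Gamma_pqq = -26685/203752, Gamma_qpp = 15136/25469, Gamma_qpq = 1450/25469, Gamma_qqq = -1845/25469; accelerations (d^2p/dtau^2, d^2q/dtau^2) = (-321215/203752, -25430/25469)


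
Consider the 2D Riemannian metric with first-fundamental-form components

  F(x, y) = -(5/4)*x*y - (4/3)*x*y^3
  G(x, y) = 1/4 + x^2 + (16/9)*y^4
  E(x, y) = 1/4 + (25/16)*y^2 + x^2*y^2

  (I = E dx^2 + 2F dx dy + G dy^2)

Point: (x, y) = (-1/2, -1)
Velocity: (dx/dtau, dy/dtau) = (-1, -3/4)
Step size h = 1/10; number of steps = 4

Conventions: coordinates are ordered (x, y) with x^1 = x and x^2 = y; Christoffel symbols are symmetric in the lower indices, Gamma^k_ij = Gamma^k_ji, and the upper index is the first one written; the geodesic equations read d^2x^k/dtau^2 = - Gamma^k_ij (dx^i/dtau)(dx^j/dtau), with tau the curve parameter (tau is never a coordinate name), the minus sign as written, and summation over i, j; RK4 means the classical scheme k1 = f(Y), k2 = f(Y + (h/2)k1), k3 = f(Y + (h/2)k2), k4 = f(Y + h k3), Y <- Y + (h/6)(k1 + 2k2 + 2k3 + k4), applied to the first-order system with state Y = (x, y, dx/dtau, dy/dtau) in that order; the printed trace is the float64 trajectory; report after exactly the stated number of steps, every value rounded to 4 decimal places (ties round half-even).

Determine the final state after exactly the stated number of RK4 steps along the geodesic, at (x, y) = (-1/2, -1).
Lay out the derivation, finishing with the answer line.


f(Y) = (dx/dtau, dy/dtau, -Gamma^x_ij Y'^i Y'^j, -Gamma^y_ij Y'^i Y'^j) with the Gammas evaluated at the stage position; h = 0.100000; intermediate values shown to 6 dp
step 0: x = -0.5000, y = -1.0000, dx/dtau = -1.0000, dy/dtau = -0.7500
step 1:
  k1: at (x, y) = (-0.500000, -1.000000), (dx/dtau, dy/dtau) = (-1.000000, -0.750000); Gamma_xxx = 1.498281, Gamma_xxy = -1.575931, Gamma_xyy = 0.833620, Gamma_yxx = 2.779513, Gamma_yxy = -1.113181, Gamma_yyy = -1.088252; k1 = (-1.000000, -0.750000, 0.396705, -0.497600)
  k2: at (x, y) = (-0.550000, -1.037500), (dx/dtau, dy/dtau) = (-0.980165, -0.774880); Gamma_xxx = 1.602166, Gamma_xxy = -1.661463, Gamma_xyy = 0.939509, Gamma_yxx = 2.746886, Gamma_yxy = -1.185065, Gamma_yyy = -0.968940; k2 = (-0.980165, -0.774880, 0.420441, -0.257070)
  k3: at (x, y) = (-0.549008, -1.038744), (dx/dtau, dy/dtau) = (-0.978978, -0.762854); Gamma_xxx = 1.593530, Gamma_xxy = -1.654636, Gamma_xyy = 0.933602, Gamma_yxx = 2.736330, Gamma_yxy = -1.177367, Gamma_yyy = -0.974224; k3 = (-0.978978, -0.762854, 0.400878, -0.296993)
  k4: at (x, y) = (-0.597898, -1.076285), (dx/dtau, dy/dtau) = (-0.959912, -0.779699); Gamma_xxx = 1.690637, Gamma_xxy = -1.740566, Gamma_xyy = 1.042063, Gamma_yxx = 2.711110, Gamma_yxy = -1.245548, Gamma_yyy = -0.854981; k4 = (-0.959912, -0.779699, 0.414121, -0.113890)
  Y <- Y + (h/6)(k1 + 2k2 + 2k3 + k4): x = -0.5980, y = -1.0768, dx/dtau = -0.9591, dy/dtau = -0.7787
step 2:
  k1: at (x, y) = (-0.597970, -1.076753), (dx/dtau, dy/dtau) = (-0.959109, -0.778660); Gamma_xxx = 1.689327, Gamma_xxy = -1.739559, Gamma_xyy = 1.041391, Gamma_yxx = 2.708793, Gamma_yxy = -1.244289, Gamma_yyy = -0.855457; k1 = (-0.959109, -0.778660, 0.412873, -0.114597)
  k2: at (x, y) = (-0.645925, -1.115686), (dx/dtau, dy/dtau) = (-0.938465, -0.784390); Gamma_xxx = 1.776284, Gamma_xxy = -1.822267, Gamma_xyy = 1.149863, Gamma_yxx = 2.682744, Gamma_yxy = -1.305466, Gamma_yyy = -0.738427; k2 = (-0.938465, -0.784390, 0.410948, 0.013558)
  k3: at (x, y) = (-0.644893, -1.115972), (dx/dtau, dy/dtau) = (-0.938562, -0.777982); Gamma_xxx = 1.770245, Gamma_xxy = -1.817132, Gamma_xyy = 1.145021, Gamma_yxx = 2.676986, Gamma_yxy = -1.300280, Gamma_yyy = -0.742917; k3 = (-0.938562, -0.777982, 0.401247, -0.009608)
  k4: at (x, y) = (-0.691826, -1.154551), (dx/dtau, dy/dtau) = (-0.918984, -0.779621); Gamma_xxx = 1.852896, Gamma_xxy = -1.900089, Gamma_xyy = 1.255675, Gamma_yxx = 2.657813, Gamma_yxy = -1.359844, Gamma_yyy = -0.626551; k4 = (-0.918984, -0.779621, 0.394634, 0.084761)
  Y <- Y + (h/6)(k1 + 2k2 + 2k3 + k4): x = -0.6918, y = -1.1548, dx/dtau = -0.9186, dy/dtau = -0.7790
step 3:
  k1: at (x, y) = (-0.691839, -1.154803), (dx/dtau, dy/dtau) = (-0.918577, -0.779026); Gamma_xxx = 1.851979, Gamma_xxy = -1.899356, Gamma_xyy = 1.255146, Gamma_yxx = 2.656477, Gamma_yxy = -1.359003, Gamma_yyy = -0.626969; k1 = (-0.918577, -0.779026, 0.393946, 0.083995)
  k2: at (x, y) = (-0.737768, -1.193755), (dx/dtau, dy/dtau) = (-0.898880, -0.774826); Gamma_xxx = 1.928016, Gamma_xxy = -1.980083, Gamma_xyy = 1.365979, Gamma_yxx = 2.639159, Gamma_yxy = -1.414701, Gamma_yyy = -0.512861; k2 = (-0.898880, -0.774826, 0.380278, 0.146107)
  k3: at (x, y) = (-0.736783, -1.193545), (dx/dtau, dy/dtau) = (-0.899563, -0.771721); Gamma_xxx = 1.923853, Gamma_xxy = -1.976252, Gamma_xyy = 1.362011, Gamma_yxx = 2.636013, Gamma_yxy = -1.411199, Gamma_yyy = -0.516581; k3 = (-0.899563, -0.771721, 0.375916, 0.133893)
  k4: at (x, y) = (-0.781795, -1.231975), (dx/dtau, dy/dtau) = (-0.880986, -0.765637); Gamma_xxx = 1.997342, Gamma_xxy = -2.057380, Gamma_xyy = 1.474730, Gamma_yxx = 2.624589, Gamma_yxy = -1.466525, Gamma_yyy = -0.403195; k4 = (-0.880986, -0.765637, 0.360773, 0.177700)
  Y <- Y + (h/6)(k1 + 2k2 + 2k3 + k4): x = -0.7818, y = -1.2321, dx/dtau = -0.8808, dy/dtau = -0.7653
step 4:
  k1: at (x, y) = (-0.781780, -1.232099), (dx/dtau, dy/dtau) = (-0.880792, -0.765331); Gamma_xxx = 1.996740, Gamma_xxy = -2.056875, Gamma_xyy = 1.474334, Gamma_yxx = 2.623839, Gamma_yxy = -1.465989, Gamma_yyy = -0.403527; k1 = (-0.880792, -0.765331, 0.360445, 0.177236)
  k2: at (x, y) = (-0.825820, -1.270366), (dx/dtau, dy/dtau) = (-0.862770, -0.756469); Gamma_xxx = 2.066178, Gamma_xxy = -2.136745, Gamma_xyy = 1.587436, Gamma_yxx = 2.615293, Gamma_yxy = -1.519459, Gamma_yyy = -0.292018; k2 = (-0.862770, -0.756469, 0.342724, 0.203731)
  k3: at (x, y) = (-0.824918, -1.269923), (dx/dtau, dy/dtau) = (-0.863656, -0.755144); Gamma_xxx = 2.063275, Gamma_xxy = -2.133848, Gamma_xyy = 1.584144, Gamma_yxx = 2.613543, Gamma_yxy = -1.517030, Gamma_yyy = -0.295091; k3 = (-0.863656, -0.755144, 0.340979, 0.197596)
  k4: at (x, y) = (-0.868146, -1.307614), (dx/dtau, dy/dtau) = (-0.846694, -0.745571); Gamma_xxx = 2.131351, Gamma_xxy = -2.214330, Gamma_xyy = 1.698929, Gamma_yxx = 2.609932, Gamma_yxy = -1.570834, Gamma_yyy = -0.184150; k4 = (-0.846694, -0.745571, 0.323343, 0.214571)
  Y <- Y + (h/6)(k1 + 2k2 + 2k3 + k4): x = -0.8681, y = -1.3077, dx/dtau = -0.8466, dy/dtau = -0.7454

Answer: x = -0.8681, y = -1.3077, dx/dtau = -0.8466, dy/dtau = -0.7454


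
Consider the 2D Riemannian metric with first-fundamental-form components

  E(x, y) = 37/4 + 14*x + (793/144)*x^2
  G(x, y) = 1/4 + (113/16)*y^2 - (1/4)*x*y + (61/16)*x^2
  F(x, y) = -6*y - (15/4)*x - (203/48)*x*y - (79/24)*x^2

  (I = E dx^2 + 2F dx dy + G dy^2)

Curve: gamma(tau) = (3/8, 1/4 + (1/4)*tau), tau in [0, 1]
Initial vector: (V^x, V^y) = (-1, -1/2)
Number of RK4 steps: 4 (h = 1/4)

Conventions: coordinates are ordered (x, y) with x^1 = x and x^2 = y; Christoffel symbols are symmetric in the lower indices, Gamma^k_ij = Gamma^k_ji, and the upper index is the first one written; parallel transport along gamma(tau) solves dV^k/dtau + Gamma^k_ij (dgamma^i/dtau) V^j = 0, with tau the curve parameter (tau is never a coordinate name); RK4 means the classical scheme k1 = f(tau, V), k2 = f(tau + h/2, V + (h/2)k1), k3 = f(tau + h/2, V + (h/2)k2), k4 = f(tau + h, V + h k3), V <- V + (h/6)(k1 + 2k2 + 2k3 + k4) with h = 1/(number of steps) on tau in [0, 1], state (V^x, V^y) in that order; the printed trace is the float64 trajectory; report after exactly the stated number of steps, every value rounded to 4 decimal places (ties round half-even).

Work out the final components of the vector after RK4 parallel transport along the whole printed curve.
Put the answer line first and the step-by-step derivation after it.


Answer: V^x = -0.7078, V^y = 0.4542

gamma'(tau) = (0, 1/4); f(tau, V)^k = -Gamma^k_ij(gamma(tau)) gamma'^i(tau) V^j; h = 1/4; intermediate values shown to 6 dp
curve data and Christoffel symbols at the stage parameters:
  tau = 0.000000: gamma = (0.375000, 0.250000), gamma' = (0.000000, 0.250000); Gamma_xxx = -3.913457, Gamma_xxy = 1.250231, Gamma_xyy = -1.031794, Gamma_yxx = -18.281394, Gamma_yxy = 5.071282, Gamma_yyy = -1.799350
  tau = 0.125000: gamma = (0.375000, 0.281250), gamma' = (0.000000, 0.250000); Gamma_xxx = -4.299921, Gamma_xxy = 1.355939, Gamma_xyy = -0.990382, Gamma_yxx = -18.673434, Gamma_yxy = 5.174321, Gamma_yyy = -1.535726
  tau = 0.250000: gamma = (0.375000, 0.312500), gamma' = (0.000000, 0.250000); Gamma_xxx = -4.577317, Gamma_xxy = 1.431217, Gamma_xyy = -0.928846, Gamma_yxx = -18.628695, Gamma_yxy = 5.156204, Gamma_yyy = -1.229087
  tau = 0.375000: gamma = (0.375000, 0.343750), gamma' = (0.000000, 0.250000); Gamma_xxx = -4.726486, Gamma_xxy = 1.470866, Gamma_xyy = -0.851490, Gamma_yxx = -18.151201, Gamma_yxy = 5.018447, Gamma_yyy = -0.900946
  tau = 0.500000: gamma = (0.375000, 0.375000), gamma' = (0.000000, 0.250000); Gamma_xxx = -4.746285, Gamma_xxy = 1.474689, Gamma_xyy = -0.764525, Gamma_yxx = -17.302529, Gamma_yxy = 4.778457, Gamma_yyy = -0.574672
  tau = 0.625000: gamma = (0.375000, 0.406250), gamma' = (0.000000, 0.250000); Gamma_xxx = -4.651885, Gamma_xxy = 1.446992, Gamma_xyy = -0.674571, Gamma_yxx = -16.182810, Gamma_yxy = 4.464203, Gamma_yyy = -0.270421
  tau = 0.750000: gamma = (0.375000, 0.437500), gamma' = (0.000000, 0.250000); Gamma_xxx = -4.468680, Gamma_xxy = 1.394877, Gamma_xyy = -0.587306, Gamma_yxx = -14.903960, Gamma_yxy = 4.106780, Gamma_yyy = -0.001892
  tau = 0.875000: gamma = (0.375000, 0.468750), gamma' = (0.000000, 0.250000); Gamma_xxx = -4.225117, Gamma_xxy = 1.326258, Gamma_xyy = -0.506719, Gamma_yxx = -13.566937, Gamma_yxy = 3.734126, Gamma_yyy = 0.224366
  tau = 1.000000: gamma = (0.375000, 0.500000), gamma' = (0.000000, 0.250000); Gamma_xxx = -3.947217, Gamma_xxy = 1.248347, Gamma_xyy = -0.435020, Gamma_yxx = -12.249238, Gamma_yxy = 3.367608, Gamma_yyy = 0.407702
step 0: V^x = -1.0000, V^y = -0.5000
step 1: k1 = (0.183583, 1.042902), k2 = (0.239685, 1.121980), k3 = (0.239756, 1.116703), k4 = (0.285080, 1.143934); V <- V + (h/6)(k1 + 2k2 + 2k3 + k4): V^x = -0.9405, V^y = -0.2223
step 2: k1 = (0.284895, 1.144063), k2 = (0.315865, 1.117442), k3 = (0.313733, 1.111836), k4 = (0.328460, 1.037853); V <- V + (h/6)(k1 + 2k2 + 2k3 + k4): V^x = -0.8625, V^y = 0.0544
step 3: k1 = (0.328369, 1.038160), k2 = (0.328210, 0.929228), k3 = (0.325921, 0.928330), k4 = (0.314413, 0.802000); V <- V + (h/6)(k1 + 2k2 + 2k3 + k4): V^x = -0.7812, V^y = 0.2858
step 4: k1 = (0.314388, 0.802192), k2 = (0.294901, 0.670934), k3 = (0.293630, 0.674128), k4 = (0.270308, 0.549583); V <- V + (h/6)(k1 + 2k2 + 2k3 + k4): V^x = -0.7078, V^y = 0.4542


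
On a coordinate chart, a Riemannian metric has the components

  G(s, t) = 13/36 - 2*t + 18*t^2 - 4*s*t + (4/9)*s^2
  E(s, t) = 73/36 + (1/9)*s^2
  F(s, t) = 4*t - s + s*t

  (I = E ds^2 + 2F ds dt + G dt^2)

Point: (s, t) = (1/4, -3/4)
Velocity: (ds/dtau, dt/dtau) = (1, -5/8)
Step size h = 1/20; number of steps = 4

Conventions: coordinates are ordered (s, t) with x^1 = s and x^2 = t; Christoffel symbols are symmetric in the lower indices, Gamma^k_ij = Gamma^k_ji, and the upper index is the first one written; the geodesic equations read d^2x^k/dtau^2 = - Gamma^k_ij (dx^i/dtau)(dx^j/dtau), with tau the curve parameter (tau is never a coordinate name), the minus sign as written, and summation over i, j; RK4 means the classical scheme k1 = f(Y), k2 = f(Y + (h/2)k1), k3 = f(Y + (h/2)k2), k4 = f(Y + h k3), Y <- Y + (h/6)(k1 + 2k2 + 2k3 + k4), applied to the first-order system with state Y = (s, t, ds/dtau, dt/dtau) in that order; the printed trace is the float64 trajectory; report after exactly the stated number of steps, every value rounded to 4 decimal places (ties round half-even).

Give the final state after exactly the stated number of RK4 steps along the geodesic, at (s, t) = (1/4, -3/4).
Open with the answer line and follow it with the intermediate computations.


Answer: s = 0.4792, t = -0.8544, ds/dtau = 1.3011, dt/dtau = -0.4257

f(Y) = (ds/dtau, dt/dtau, -Gamma^s_ij Y'^i Y'^j, -Gamma^t_ij Y'^i Y'^j) with the Gammas evaluated at the stage position; h = 0.050000; intermediate values shown to 6 dp
step 0: s = 0.2500, t = -0.7500, ds/dtau = 1.0000, dt/dtau = -0.6250
step 1:
  k1: at (s, t) = (0.250000, -0.750000), (ds/dtau, dt/dtau) = (1.000000, -0.625000); Gamma_sss = -0.399947, Gamma_sst = 0.391266, Gamma_stt = -1.263198, Gamma_tss = -0.244817, Gamma_tst = 0.231598, Gamma_ttt = -1.515388; k1 = (1.000000, -0.625000, 1.382466, 1.126263)
  k2: at (s, t) = (0.275000, -0.765625), (ds/dtau, dt/dtau) = (1.034562, -0.596843); Gamma_sss = -0.403075, Gamma_sst = 0.403698, Gamma_stt = -1.340392, Gamma_tss = -0.239932, Gamma_tst = 0.231678, Gamma_ttt = -1.508099; k2 = (1.034562, -0.596843, 1.407440, 1.080130)
  k3: at (s, t) = (0.275864, -0.764921), (ds/dtau, dt/dtau) = (1.035186, -0.597997); Gamma_sss = -0.403421, Gamma_sst = 0.404027, Gamma_stt = -1.340284, Gamma_tss = -0.240264, Gamma_tst = 0.231969, Gamma_ttt = -1.509221; k3 = (1.035186, -0.597997, 1.411811, 1.084362)
  k4: at (s, t) = (0.301759, -0.779900), (ds/dtau, dt/dtau) = (1.070591, -0.570782); Gamma_sss = -0.406857, Gamma_sst = 0.416954, Gamma_stt = -1.418678, Gamma_tss = -0.235912, Gamma_tst = 0.232370, Gamma_ttt = -1.503804; k4 = (1.070591, -0.570782, 1.438097, 1.044312)
  Y <- Y + (h/6)(k1 + 2k2 + 2k3 + k4): s = 0.3018, t = -0.7799, ds/dtau = 1.0705, dt/dtau = -0.5708
step 2:
  k1: at (s, t) = (0.301751, -0.779879), (ds/dtau, dt/dtau) = (1.070492, -0.570837); Gamma_sss = -0.406859, Gamma_sst = 0.416948, Gamma_stt = -1.418615, Gamma_tss = -0.235920, Gamma_tst = 0.232374, Gamma_ttt = -1.503823; k1 = (1.070492, -0.570837, 1.438079, 1.044377)
  k2: at (s, t) = (0.328513, -0.794150), (ds/dtau, dt/dtau) = (1.106444, -0.544728); Gamma_sss = -0.410616, Gamma_sst = 0.430384, Gamma_stt = -1.498154, Gamma_tss = -0.232093, Gamma_tst = 0.233107, Gamma_ttt = -1.500290; k2 = (1.106444, -0.544728, 1.466021, 1.010304)
  k3: at (s, t) = (0.329412, -0.793497), (ds/dtau, dt/dtau) = (1.107143, -0.545579); Gamma_sss = -0.410963, Gamma_sst = 0.430759, Gamma_stt = -1.498295, Gamma_tss = -0.232390, Gamma_tst = 0.233393, Gamma_ttt = -1.501356; k3 = (1.107143, -0.545579, 1.470108, 1.013700)
  k4: at (s, t) = (0.357108, -0.807158), (ds/dtau, dt/dtau) = (1.143998, -0.520152); Gamma_sss = -0.415048, Gamma_sst = 0.444803, Gamma_stt = -1.579527, Gamma_tss = -0.229011, Gamma_tst = 0.234453, Gamma_ttt = -1.499591; k4 = (1.143998, -0.520152, 1.499903, 0.984464)
  Y <- Y + (h/6)(k1 + 2k2 + 2k3 + k4): s = 0.3571, t = -0.8071, ds/dtau = 1.1439, dt/dtau = -0.5202
step 3:
  k1: at (s, t) = (0.357098, -0.807142), (ds/dtau, dt/dtau) = (1.143911, -0.520197); Gamma_sss = -0.415049, Gamma_sst = 0.444798, Gamma_stt = -1.579473, Gamma_tss = -0.229016, Gamma_tst = 0.234455, Gamma_ttt = -1.499602; k1 = (1.143911, -0.520197, 1.499878, 0.984503)
  k2: at (s, t) = (0.385696, -0.820147), (ds/dtau, dt/dtau) = (1.181408, -0.495584); Gamma_sss = -0.419471, Gamma_sst = 0.459469, Gamma_stt = -1.662378, Gamma_tss = -0.226079, Gamma_tst = 0.235849, Gamma_ttt = -1.499617; k2 = (1.181408, -0.495584, 1.531779, 0.960028)
  k3: at (s, t) = (0.386633, -0.819532), (ds/dtau, dt/dtau) = (1.182205, -0.496196); Gamma_sss = -0.419826, Gamma_sst = 0.459895, Gamma_stt = -1.662756, Gamma_tss = -0.226352, Gamma_tst = 0.236136, Gamma_ttt = -1.500659; k3 = (1.182205, -0.496196, 1.535694, 0.962866)
  k4: at (s, t) = (0.416208, -0.831952), (ds/dtau, dt/dtau) = (1.220696, -0.472053); Gamma_sss = -0.424605, Gamma_sst = 0.475304, Gamma_stt = -1.747870, Gamma_tss = -0.223804, Gamma_tst = 0.237871, Gamma_ttt = -1.502404; k4 = (1.220696, -0.472053, 1.569960, 0.942416)
  Y <- Y + (h/6)(k1 + 2k2 + 2k3 + k4): s = 0.4162, t = -0.8319, ds/dtau = 1.2206, dt/dtau = -0.4721
step 4:
  k1: at (s, t) = (0.416197, -0.831941), (ds/dtau, dt/dtau) = (1.220617, -0.472091); Gamma_sss = -0.424604, Gamma_sst = 0.475298, Gamma_stt = -1.747821, Gamma_tss = -0.223807, Gamma_tst = 0.237872, Gamma_ttt = -1.502410; k1 = (1.220617, -0.472091, 1.569930, 0.942437)
  k2: at (s, t) = (0.446712, -0.843743), (ds/dtau, dt/dtau) = (1.259866, -0.448530); Gamma_sss = -0.429746, Gamma_sst = 0.491467, Gamma_stt = -1.835156, Gamma_tss = -0.221644, Gamma_tst = 0.239957, Gamma_ttt = -1.505901; k2 = (1.259866, -0.448530, 1.606757, 0.925956)
  k3: at (s, t) = (0.447693, -0.843154), (ds/dtau, dt/dtau) = (1.260786, -0.448942); Gamma_sss = -0.430113, Gamma_sst = 0.491949, Gamma_stt = -1.835772, Gamma_tss = -0.221902, Gamma_tst = 0.240251, Gamma_ttt = -1.506946; k3 = (1.260786, -0.448942, 1.610603, 0.928427)
  k4: at (s, t) = (0.479236, -0.854388), (ds/dtau, dt/dtau) = (1.301148, -0.425669); Gamma_sss = -0.435646, Gamma_sst = 0.509004, Gamma_stt = -1.925880, Gamma_tss = -0.220090, Gamma_tst = 0.242703, Gamma_ttt = -1.512194; k4 = (1.301148, -0.425669, 1.650334, 0.915456)
  Y <- Y + (h/6)(k1 + 2k2 + 2k3 + k4): s = 0.4792, t = -0.8544, ds/dtau = 1.3011, dt/dtau = -0.4257


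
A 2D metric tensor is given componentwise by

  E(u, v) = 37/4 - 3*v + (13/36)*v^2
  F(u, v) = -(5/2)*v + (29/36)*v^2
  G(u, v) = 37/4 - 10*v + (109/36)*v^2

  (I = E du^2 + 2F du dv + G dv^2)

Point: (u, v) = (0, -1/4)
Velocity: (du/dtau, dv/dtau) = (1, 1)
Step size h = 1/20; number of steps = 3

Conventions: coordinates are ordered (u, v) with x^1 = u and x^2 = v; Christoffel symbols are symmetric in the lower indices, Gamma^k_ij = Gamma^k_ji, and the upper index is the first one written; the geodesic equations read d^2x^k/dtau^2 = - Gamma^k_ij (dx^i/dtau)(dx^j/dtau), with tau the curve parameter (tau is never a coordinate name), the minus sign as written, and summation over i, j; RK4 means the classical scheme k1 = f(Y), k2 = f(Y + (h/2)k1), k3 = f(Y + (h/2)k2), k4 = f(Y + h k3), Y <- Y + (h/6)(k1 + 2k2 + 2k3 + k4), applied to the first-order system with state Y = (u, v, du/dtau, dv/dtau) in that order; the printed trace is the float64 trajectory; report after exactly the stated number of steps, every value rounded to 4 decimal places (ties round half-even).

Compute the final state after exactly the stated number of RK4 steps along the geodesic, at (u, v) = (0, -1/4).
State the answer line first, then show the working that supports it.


Answer: u = 0.1569, v = -0.0962, du/dtau = 1.0938, dv/dtau = 1.0517

f(Y) = (du/dtau, dv/dtau, -Gamma^u_ij Y'^i Y'^j, -Gamma^v_ij Y'^i Y'^j) with the Gammas evaluated at the stage position; h = 0.050000; intermediate values shown to 6 dp
step 0: u = 0.0000, v = -0.2500, du/dtau = 1.0000, dv/dtau = 1.0000
step 1:
  k1: at (u, v) = (0.000000, -0.250000), (du/dtau, dv/dtau) = (1.000000, 1.000000); Gamma_uuu = -0.009010, Gamma_uuv = -0.159277, Gamma_uvv = -0.258117, Gamma_vuu = 0.133707, Gamma_vuv = 0.009010, Gamma_vvv = -0.467587; k1 = (1.000000, 1.000000, 0.585680, 0.315860)
  k2: at (u, v) = (0.025000, -0.225000), (du/dtau, dv/dtau) = (1.014642, 1.007897); Gamma_uuu = -0.008259, Gamma_uuv = -0.159528, Gamma_uvv = -0.259118, Gamma_vuu = 0.136119, Gamma_vuv = 0.008259, Gamma_vvv = -0.474109; k2 = (1.014642, 1.007897, 0.598012, 0.324601)
  k3: at (u, v) = (0.025366, -0.224803), (du/dtau, dv/dtau) = (1.014950, 1.008115); Gamma_uuu = -0.008253, Gamma_uuv = -0.159530, Gamma_uvv = -0.259126, Gamma_vuu = 0.136138, Gamma_vuv = 0.008253, Gamma_vvv = -0.474161; k3 = (1.014950, 1.008115, 0.598308, 0.324761)
  k4: at (u, v) = (0.050748, -0.199594), (du/dtau, dv/dtau) = (1.029915, 1.016238); Gamma_uuu = -0.007466, Gamma_uuv = -0.159790, Gamma_uvv = -0.260178, Gamma_vuu = 0.138656, Gamma_vuv = 0.007466, Gamma_vvv = -0.480898; k4 = (1.029915, 1.016238, 0.611101, 0.333938)
  Y <- Y + (h/6)(k1 + 2k2 + 2k3 + k4): u = 0.0507, v = -0.1996, du/dtau = 1.0299, dv/dtau = 1.0162
step 2:
  k1: at (u, v) = (0.050742, -0.199598), (du/dtau, dv/dtau) = (1.029912, 1.016238); Gamma_uuu = -0.007466, Gamma_uuv = -0.159790, Gamma_uvv = -0.260177, Gamma_vuu = 0.138656, Gamma_vuv = 0.007466, Gamma_vvv = -0.480897; k1 = (1.029912, 1.016238, 0.611099, 0.333938)
  k2: at (u, v) = (0.076490, -0.174192), (du/dtau, dv/dtau) = (1.045189, 1.024586); Gamma_uuu = -0.006642, Gamma_uuv = -0.160061, Gamma_uvv = -0.261283, Gamma_vuu = 0.141284, Gamma_vuv = 0.006642, Gamma_vvv = -0.487852; k2 = (1.045189, 1.024586, 0.624357, 0.343569)
  k3: at (u, v) = (0.076872, -0.173983), (du/dtau, dv/dtau) = (1.045521, 1.024827); Gamma_uuu = -0.006635, Gamma_uuv = -0.160063, Gamma_uvv = -0.261292, Gamma_vuu = 0.141306, Gamma_vuv = 0.006635, Gamma_vvv = -0.487909; k3 = (1.045521, 1.024827, 0.624687, 0.343756)
  k4: at (u, v) = (0.103019, -0.148356), (du/dtau, dv/dtau) = (1.061146, 1.033425); Gamma_uuu = -0.005770, Gamma_uuv = -0.160343, Gamma_uvv = -0.262456, Gamma_vuu = 0.144054, Gamma_vuv = 0.005770, Gamma_vvv = -0.495101; k4 = (1.061146, 1.033425, 0.638461, 0.353889)
  Y <- Y + (h/6)(k1 + 2k2 + 2k3 + k4): u = 0.1030, v = -0.1484, du/dtau = 1.0611, dv/dtau = 1.0334
step 3:
  k1: at (u, v) = (0.103013, -0.148360), (du/dtau, dv/dtau) = (1.061142, 1.033425); Gamma_uuu = -0.005770, Gamma_uuv = -0.160343, Gamma_uvv = -0.262455, Gamma_vuu = 0.144054, Gamma_vuv = 0.005770, Gamma_vvv = -0.495100; k1 = (1.061142, 1.033425, 0.638459, 0.353888)
  k2: at (u, v) = (0.129542, -0.122525), (du/dtau, dv/dtau) = (1.077104, 1.042272); Gamma_uuu = -0.004862, Gamma_uuv = -0.160635, Gamma_uvv = -0.263680, Gamma_vuu = 0.146929, Gamma_vuv = 0.004862, Gamma_vvv = -0.502535; k2 = (1.077104, 1.042272, 0.652754, 0.364544)
  k3: at (u, v) = (0.129941, -0.122304), (du/dtau, dv/dtau) = (1.077461, 1.042539); Gamma_uuu = -0.004854, Gamma_uuv = -0.160638, Gamma_uvv = -0.263691, Gamma_vuu = 0.146954, Gamma_vuv = 0.004854, Gamma_vvv = -0.502599; k3 = (1.077461, 1.042539, 0.653124, 0.364763)
  k4: at (u, v) = (0.156886, -0.096233), (du/dtau, dv/dtau) = (1.093798, 1.051663); Gamma_uuu = -0.003898, Gamma_uuv = -0.160942, Gamma_uvv = -0.264982, Gamma_vuu = 0.149967, Gamma_vuv = 0.003898, Gamma_vvv = -0.510298; k4 = (1.093798, 1.051663, 0.667999, 0.375999)
  Y <- Y + (h/6)(k1 + 2k2 + 2k3 + k4): u = 0.1569, v = -0.0962, du/dtau = 1.0938, dv/dtau = 1.0517


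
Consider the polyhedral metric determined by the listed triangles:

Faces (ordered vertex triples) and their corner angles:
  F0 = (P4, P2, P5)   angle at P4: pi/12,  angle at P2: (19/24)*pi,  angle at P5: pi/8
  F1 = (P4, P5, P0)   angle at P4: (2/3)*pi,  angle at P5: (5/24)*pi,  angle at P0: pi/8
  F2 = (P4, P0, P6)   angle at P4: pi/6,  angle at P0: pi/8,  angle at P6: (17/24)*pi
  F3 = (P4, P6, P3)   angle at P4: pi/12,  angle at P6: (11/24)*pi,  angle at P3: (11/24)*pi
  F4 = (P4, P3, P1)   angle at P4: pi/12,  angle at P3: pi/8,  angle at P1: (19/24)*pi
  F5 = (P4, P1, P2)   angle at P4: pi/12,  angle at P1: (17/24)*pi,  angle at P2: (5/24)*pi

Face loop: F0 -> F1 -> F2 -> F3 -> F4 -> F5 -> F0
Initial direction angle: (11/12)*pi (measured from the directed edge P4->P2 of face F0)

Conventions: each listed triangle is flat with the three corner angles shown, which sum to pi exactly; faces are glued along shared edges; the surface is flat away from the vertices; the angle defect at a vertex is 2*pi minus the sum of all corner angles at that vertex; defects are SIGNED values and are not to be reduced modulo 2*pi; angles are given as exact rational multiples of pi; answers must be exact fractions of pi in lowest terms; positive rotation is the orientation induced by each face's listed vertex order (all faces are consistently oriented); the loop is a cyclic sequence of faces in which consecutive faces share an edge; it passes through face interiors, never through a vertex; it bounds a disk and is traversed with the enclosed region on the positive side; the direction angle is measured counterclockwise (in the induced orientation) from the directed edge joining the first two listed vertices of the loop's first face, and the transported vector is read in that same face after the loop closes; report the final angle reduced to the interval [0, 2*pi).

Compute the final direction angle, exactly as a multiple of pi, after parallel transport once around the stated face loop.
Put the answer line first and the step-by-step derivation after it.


Answer: final direction angle = (7/4)*pi

enclosed vertex P4: corner angles sum to (7/6)*pi, defect = 2*pi - (7/6)*pi = (5/6)*pi
transport around the loop rotates by the sum of enclosed defects; add to the initial angle mod 2*pi
final angle = (11/12)*pi + (5/6)*pi = (7/4)*pi (mod 2*pi)


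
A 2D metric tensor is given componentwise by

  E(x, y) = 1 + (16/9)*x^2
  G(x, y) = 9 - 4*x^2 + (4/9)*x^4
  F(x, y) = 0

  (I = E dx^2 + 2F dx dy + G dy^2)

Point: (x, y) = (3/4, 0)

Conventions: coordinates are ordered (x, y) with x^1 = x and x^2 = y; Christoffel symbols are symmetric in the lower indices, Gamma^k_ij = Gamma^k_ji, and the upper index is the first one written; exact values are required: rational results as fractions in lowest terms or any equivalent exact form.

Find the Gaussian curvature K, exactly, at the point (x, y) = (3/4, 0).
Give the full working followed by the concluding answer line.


E = 2, F = 0, G = 441/64, EG - F^2 = 441/32 at the point
E_x = 8/3, E_y = 0, F_x = 0, F_y = 0, G_x = -21/4, G_y = 0
E_yy = 0, F_xy = 0, G_xx = -5
Using the Brioschi determinant formula for K from the metric derivatives:
M1 = [[-E_yy/2 + F_xy - G_xx/2, E_x/2, F_x - E_y/2], [F_y - G_x/2, E, F], [G_y/2, F, G]] = [[5/2, 4/3, 0], [21/8, 2, 0], [0, 0, 441/64]]; det M1 = 1323/128
M2 = [[0, E_y/2, G_x/2], [E_y/2, E, F], [G_x/2, F, G]] = [[0, 0, -21/8], [0, 2, 0], [-21/8, 0, 441/64]]; det M2 = -441/32
det M1 - det M2 = 3087/128; K = 3087/128 / (441/32)^2 = 8/63

Answer: K = 8/63


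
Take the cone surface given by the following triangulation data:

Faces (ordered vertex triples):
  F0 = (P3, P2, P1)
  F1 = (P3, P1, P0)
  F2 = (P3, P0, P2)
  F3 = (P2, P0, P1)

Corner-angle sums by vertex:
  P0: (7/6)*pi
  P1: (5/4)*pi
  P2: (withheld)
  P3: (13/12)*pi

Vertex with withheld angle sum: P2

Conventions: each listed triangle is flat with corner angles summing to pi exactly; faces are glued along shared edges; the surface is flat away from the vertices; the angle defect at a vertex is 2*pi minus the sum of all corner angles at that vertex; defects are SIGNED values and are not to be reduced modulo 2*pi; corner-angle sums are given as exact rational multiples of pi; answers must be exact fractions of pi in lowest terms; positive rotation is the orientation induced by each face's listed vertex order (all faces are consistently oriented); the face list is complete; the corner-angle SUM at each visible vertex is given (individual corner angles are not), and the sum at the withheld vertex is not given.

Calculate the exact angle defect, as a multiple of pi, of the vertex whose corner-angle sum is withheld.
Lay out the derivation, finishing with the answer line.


V = 4, E = 6, F = 4; chi = V - E + F = 2
Gauss-Bonnet: total defect = 2*pi*chi = 4*pi; visible defects sum to (5/2)*pi

Answer: defect(P2) = (3/2)*pi


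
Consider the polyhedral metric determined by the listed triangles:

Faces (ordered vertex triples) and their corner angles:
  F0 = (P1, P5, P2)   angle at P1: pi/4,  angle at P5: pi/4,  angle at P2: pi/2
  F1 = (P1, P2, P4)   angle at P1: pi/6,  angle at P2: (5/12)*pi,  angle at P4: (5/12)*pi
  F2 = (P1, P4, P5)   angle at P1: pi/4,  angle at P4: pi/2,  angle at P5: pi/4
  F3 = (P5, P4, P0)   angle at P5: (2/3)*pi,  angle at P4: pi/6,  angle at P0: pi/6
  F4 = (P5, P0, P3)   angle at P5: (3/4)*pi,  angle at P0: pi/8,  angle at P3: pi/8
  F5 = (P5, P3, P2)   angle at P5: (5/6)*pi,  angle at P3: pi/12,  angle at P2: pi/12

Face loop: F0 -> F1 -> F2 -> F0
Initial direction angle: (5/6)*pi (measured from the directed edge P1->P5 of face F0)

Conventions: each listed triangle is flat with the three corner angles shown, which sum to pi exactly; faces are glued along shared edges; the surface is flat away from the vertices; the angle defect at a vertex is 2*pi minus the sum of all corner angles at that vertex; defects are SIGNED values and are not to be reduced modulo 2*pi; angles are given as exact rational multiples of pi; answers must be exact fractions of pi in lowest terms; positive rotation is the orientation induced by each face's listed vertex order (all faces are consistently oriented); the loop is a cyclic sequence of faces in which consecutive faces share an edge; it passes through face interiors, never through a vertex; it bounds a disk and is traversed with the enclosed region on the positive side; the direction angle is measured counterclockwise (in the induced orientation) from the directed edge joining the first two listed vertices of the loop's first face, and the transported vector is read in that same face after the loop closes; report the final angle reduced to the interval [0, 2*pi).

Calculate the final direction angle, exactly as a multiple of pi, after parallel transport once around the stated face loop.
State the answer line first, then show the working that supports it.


Answer: final direction angle = pi/6

enclosed vertex P1: corner angles sum to (2/3)*pi, defect = 2*pi - (2/3)*pi = (4/3)*pi
by Gauss-Bonnet the loop rotates the vector by the enclosed defect sum (positive orientation, mod 2*pi)
final angle = (5/6)*pi + (4/3)*pi = pi/6 (mod 2*pi)


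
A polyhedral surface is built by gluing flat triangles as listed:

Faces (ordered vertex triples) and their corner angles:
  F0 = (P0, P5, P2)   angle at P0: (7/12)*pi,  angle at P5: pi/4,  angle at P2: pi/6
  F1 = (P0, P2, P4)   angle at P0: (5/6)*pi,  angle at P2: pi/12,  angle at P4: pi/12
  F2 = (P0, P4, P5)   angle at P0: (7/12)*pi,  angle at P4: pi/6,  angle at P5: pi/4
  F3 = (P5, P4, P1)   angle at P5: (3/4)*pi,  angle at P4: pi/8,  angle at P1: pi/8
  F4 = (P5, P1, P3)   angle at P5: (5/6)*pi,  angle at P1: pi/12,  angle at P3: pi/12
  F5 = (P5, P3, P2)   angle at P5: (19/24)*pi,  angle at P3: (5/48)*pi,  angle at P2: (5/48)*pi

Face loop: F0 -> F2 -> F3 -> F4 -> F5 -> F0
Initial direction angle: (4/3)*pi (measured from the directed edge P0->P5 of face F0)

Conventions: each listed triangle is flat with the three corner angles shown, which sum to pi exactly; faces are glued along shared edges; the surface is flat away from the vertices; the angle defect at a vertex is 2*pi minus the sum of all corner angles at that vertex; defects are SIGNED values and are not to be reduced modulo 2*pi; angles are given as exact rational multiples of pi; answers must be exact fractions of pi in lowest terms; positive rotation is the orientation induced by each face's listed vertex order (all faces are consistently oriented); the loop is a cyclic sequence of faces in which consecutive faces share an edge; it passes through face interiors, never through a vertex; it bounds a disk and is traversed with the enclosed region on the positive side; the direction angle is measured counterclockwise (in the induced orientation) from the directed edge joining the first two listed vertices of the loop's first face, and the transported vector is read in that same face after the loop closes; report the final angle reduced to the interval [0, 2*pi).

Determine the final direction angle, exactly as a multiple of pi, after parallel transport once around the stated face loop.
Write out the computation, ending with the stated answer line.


enclosed vertex P5: corner angles sum to (23/8)*pi, defect = 2*pi - (23/8)*pi = (-7/8)*pi
final direction = starting direction + enclosed defect total, reduced mod 2*pi (induced orientation)
final angle = (4/3)*pi - (7/8)*pi = (11/24)*pi (mod 2*pi)

Answer: final direction angle = (11/24)*pi


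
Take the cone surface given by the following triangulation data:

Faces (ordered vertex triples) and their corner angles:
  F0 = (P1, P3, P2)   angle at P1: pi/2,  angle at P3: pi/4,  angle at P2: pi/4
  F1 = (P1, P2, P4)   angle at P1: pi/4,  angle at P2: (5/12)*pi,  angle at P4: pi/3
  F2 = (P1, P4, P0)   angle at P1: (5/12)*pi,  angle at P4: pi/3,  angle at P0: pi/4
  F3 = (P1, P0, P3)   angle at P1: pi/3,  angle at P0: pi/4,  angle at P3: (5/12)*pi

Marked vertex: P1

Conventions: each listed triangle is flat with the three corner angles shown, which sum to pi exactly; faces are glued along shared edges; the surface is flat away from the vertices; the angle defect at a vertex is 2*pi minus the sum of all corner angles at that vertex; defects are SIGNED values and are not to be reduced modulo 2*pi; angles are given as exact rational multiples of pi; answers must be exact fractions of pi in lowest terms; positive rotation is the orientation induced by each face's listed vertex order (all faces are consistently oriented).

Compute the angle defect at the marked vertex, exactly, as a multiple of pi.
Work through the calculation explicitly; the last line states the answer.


Sum of corner angles at P1: (3/2)*pi
defect = 2*pi - (3/2)*pi

Answer: defect(P1) = pi/2


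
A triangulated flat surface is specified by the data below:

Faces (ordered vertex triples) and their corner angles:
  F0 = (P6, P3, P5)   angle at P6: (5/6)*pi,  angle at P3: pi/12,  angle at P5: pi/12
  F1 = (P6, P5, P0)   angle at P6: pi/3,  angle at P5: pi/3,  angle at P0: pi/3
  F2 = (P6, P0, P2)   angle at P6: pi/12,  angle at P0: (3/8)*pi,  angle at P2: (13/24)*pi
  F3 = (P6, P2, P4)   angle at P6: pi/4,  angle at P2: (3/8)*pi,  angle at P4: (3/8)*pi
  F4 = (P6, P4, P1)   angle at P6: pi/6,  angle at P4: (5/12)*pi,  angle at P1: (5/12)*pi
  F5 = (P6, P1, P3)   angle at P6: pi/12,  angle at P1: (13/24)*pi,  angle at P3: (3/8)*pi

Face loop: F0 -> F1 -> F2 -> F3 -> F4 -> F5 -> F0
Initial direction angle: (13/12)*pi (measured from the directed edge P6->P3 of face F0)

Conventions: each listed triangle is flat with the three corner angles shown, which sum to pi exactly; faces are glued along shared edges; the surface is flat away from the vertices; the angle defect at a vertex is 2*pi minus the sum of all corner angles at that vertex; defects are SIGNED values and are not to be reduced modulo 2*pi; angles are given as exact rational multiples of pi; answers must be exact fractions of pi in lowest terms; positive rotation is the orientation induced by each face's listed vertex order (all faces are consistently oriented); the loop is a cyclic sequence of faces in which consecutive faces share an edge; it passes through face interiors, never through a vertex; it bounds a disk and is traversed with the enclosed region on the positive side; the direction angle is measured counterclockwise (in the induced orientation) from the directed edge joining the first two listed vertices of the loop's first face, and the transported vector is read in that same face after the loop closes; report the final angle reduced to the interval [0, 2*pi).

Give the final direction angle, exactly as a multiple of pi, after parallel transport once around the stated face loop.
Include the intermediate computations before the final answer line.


enclosed vertex P6: corner angles sum to (7/4)*pi, defect = 2*pi - (7/4)*pi = pi/4
holonomy = initial angle + sum of enclosed defects (mod 2*pi), positive in the induced orientation
final angle = (13/12)*pi + pi/4 = (4/3)*pi (mod 2*pi)

Answer: final direction angle = (4/3)*pi
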